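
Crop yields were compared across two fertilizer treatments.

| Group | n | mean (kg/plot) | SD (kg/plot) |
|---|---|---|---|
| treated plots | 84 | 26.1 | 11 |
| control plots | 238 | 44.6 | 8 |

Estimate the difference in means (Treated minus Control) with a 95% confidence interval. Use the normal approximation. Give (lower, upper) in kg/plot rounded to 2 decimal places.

Standard errors of each mean: 11/√84 = 1.2002 and 8/√238 = 0.5186.
SE(x̄₁ − x̄₂) = √(1.2002² + 0.5186²) = 1.3075 for independent samples with unequal variances.
With z* = 1.960, the margin is 1.960 × 1.3075 = 2.5627.
x̄₁ − x̄₂ = 26.1 − 44.6 = -18.5000; the interval is -18.5000 ± 2.5627 = (-21.06, -15.94).

(-21.06, -15.94)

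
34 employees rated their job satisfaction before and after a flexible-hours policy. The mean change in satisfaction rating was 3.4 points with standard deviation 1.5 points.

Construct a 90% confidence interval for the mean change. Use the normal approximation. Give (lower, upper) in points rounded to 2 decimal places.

Paired design: SE = s_d/√n = 1.5/√34 = 0.2572.
z* = 1.645; margin of error = 1.645 × 0.2572 = 0.4231.
3.4 ± 0.4231 → (2.98, 3.82).

(2.98, 3.82)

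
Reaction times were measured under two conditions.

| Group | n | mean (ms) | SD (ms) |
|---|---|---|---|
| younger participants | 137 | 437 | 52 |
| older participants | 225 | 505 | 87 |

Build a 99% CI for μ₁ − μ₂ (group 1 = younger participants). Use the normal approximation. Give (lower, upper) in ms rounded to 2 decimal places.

(-86.82, -49.18)

SE₁ = s₁/√n₁ = 52/√137 = 4.4427; SE₂ = 87/√225 = 5.8000.
Independent samples, unequal variances: SE_diff = √(SE₁² + SE₂²) = √(19.73758329 + 33.64) = 7.3060.
z* = 2.576, so margin of error = 2.576 × 7.3060 = 18.8203.
Difference in means = 437 − 505 = -68.0000.
-68.0000 ± 18.8203 → (-86.82, -49.18).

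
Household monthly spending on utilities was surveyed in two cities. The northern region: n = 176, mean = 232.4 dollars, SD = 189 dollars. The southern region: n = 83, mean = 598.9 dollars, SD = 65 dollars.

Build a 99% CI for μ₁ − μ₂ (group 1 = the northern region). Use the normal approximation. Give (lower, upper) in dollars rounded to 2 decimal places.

(-407.54, -325.46)

SE₁ = s₁/√n₁ = 189/√176 = 14.2464; SE₂ = 65/√83 = 7.1347.
Independent samples, unequal variances: SE_diff = √(SE₁² + SE₂²) = √(202.95991296 + 50.90394409) = 15.9331.
z* = 2.576, so margin of error = 2.576 × 15.9331 = 41.0437.
Difference in means = 232.4 − 598.9 = -366.5000.
-366.5000 ± 41.0437 → (-407.54, -325.46).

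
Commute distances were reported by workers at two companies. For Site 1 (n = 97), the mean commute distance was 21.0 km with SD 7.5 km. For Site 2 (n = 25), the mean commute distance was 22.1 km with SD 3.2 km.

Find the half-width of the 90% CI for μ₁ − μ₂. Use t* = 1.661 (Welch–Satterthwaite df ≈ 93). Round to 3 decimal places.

SE₁ = s₁/√n₁ = 7.5/√97 = 0.7615; SE₂ = 3.2/√25 = 0.6400.
Independent samples, unequal variances: SE_diff = √(SE₁² + SE₂²) = √(0.57988225 + 0.4096) = 0.9947.
t* = 1.661, so margin of error = 1.661 × 0.9947 = 1.6522.

1.652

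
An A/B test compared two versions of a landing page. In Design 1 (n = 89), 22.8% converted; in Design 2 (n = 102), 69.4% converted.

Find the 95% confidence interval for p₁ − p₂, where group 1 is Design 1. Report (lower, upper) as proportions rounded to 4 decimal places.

The two standard errors are √(0.2280×0.7720/89) = 0.04447 and √(0.6940×0.3060/102) = 0.04563.
Because the samples are independent, SE_diff = √(0.04447² + 0.04563²) = 0.06372.
Using z* = 1.960 for 95%, ME = 1.960 × 0.06372 = 0.12489.
p̂₁ − p̂₂ = -0.4660; interval -0.4660 ± 0.12489 gives (-0.5909, -0.3411).

(-0.5909, -0.3411)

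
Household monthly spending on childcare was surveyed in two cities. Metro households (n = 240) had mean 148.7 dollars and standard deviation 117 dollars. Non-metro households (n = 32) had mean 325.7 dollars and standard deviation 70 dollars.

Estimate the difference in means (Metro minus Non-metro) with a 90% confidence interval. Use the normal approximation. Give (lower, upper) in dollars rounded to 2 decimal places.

(-200.85, -153.15)

Standard errors of each mean: 117/√240 = 7.5523 and 70/√32 = 12.3744.
SE(x̄₁ − x̄₂) = √(7.5523² + 12.3744²) = 14.4970 for independent samples with unequal variances.
With z* = 1.645, the margin is 1.645 × 14.4970 = 23.8476.
x̄₁ − x̄₂ = 148.7 − 325.7 = -177.0000; the interval is -177.0000 ± 23.8476 = (-200.85, -153.15).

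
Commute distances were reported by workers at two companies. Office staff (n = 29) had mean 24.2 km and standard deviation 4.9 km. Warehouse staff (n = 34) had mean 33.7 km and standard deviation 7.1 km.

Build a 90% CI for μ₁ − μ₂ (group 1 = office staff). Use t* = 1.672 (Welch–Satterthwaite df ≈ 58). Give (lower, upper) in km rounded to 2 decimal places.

Standard errors of each mean: 4.9/√29 = 0.9099 and 7.1/√34 = 1.2176.
SE(x̄₁ − x̄₂) = √(0.9099² + 1.2176²) = 1.5200 for independent samples with unequal variances.
With t* = 1.672, the margin is 1.672 × 1.5200 = 2.5414.
x̄₁ − x̄₂ = 24.2 − 33.7 = -9.5000; the interval is -9.5000 ± 2.5414 = (-12.04, -6.96).

(-12.04, -6.96)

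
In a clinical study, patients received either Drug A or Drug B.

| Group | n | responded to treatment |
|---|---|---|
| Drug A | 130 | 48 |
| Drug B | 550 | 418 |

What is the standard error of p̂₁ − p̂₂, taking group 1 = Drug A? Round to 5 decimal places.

p̂₁ = 48/130 = 0.3692 and p̂₂ = 418/550 = 0.7600.
SE₁ = √(p̂₁(1−p̂₁)/n₁) = √(0.3692·0.6308/130) = 0.04233; SE₂ = √(0.7600·0.2400/550) = 0.01821.
Independent samples: SE of the difference = √(SE₁² + SE₂²) = √(0.0017918289 + 0.0003316041) = 0.04608.

0.04608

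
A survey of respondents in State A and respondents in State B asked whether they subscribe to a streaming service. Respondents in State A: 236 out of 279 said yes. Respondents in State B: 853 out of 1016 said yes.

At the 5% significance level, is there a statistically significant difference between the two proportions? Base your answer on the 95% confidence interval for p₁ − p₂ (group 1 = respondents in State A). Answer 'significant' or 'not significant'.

not significant

p̂₁ = 236/279 = 0.8459 and p̂₂ = 853/1016 = 0.8396.
SE₁ = √(p̂₁(1−p̂₁)/n₁) = √(0.8459·0.1541/279) = 0.02162; SE₂ = √(0.8396·0.1604/1016) = 0.01151.
Independent samples: SE of the difference = √(SE₁² + SE₂²) = √(0.0004674244 + 0.0001324801) = 0.02449.
z* for 95% confidence is 1.960, so the margin of error is 1.960 × 0.02449 = 0.04800.
Point estimate p̂₁ − p̂₂ = 0.8459 − 0.8396 = 0.0063.
0.0063 ± 0.04800 → (-0.04170, 0.05430).
The interval (-0.04170, 0.05430) contains 0, so the difference is not significant.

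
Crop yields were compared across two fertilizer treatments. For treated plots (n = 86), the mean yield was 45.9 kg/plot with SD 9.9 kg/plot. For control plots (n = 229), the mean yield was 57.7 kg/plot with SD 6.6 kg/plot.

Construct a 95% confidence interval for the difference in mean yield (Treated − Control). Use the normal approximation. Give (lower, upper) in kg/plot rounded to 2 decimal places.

(-14.06, -9.54)

SE₁ = s₁/√n₁ = 9.9/√86 = 1.0675; SE₂ = 6.6/√229 = 0.4361.
Independent samples, unequal variances: SE_diff = √(SE₁² + SE₂²) = √(1.13955625 + 0.19018321) = 1.1531.
z* = 1.960, so margin of error = 1.960 × 1.1531 = 2.2601.
Difference in means = 45.9 − 57.7 = -11.8000.
-11.8000 ± 2.2601 → (-14.06, -9.54).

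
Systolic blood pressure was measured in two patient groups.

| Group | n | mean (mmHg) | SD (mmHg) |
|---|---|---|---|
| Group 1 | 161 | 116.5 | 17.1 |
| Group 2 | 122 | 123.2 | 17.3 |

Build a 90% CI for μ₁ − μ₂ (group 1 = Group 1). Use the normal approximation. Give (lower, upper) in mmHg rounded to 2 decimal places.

Per-group SEs: s₁/√n₁ = 17.1/√161 = 1.3477, s₂/√n₂ = 17.3/√122 = 1.5663.
Unpooled SE of the difference: √(1.81629529 + 2.45329569) = 2.0663.
Margin of error = z* · SE = 1.645 × 2.0663 = 3.3991.
x̄₁ − x̄₂ = 116.5 − 123.2 = -6.7000.
CI: -6.7000 ± 3.3991 = (-10.10, -3.30).

(-10.10, -3.30)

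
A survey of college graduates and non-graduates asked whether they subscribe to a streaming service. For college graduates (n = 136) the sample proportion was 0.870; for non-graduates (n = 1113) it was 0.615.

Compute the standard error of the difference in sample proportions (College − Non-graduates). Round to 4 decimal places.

0.0323

Each SE is √(p̂(1−p̂)/n): √(0.8700·0.1300/136) = 0.02884 and √(0.6150·0.3850/1113) = 0.01459.
SE(p̂₁ − p̂₂) = √(SE₁² + SE₂²) = √(0.0008317456 + 0.0002128681) = 0.03232, since the two samples are independent.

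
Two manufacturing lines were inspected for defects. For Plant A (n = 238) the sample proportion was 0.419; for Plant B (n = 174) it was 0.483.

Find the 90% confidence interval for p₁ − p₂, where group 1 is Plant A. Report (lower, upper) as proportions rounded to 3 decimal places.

(-0.146, 0.018)

SE₁ = √(p̂₁(1−p̂₁)/n₁) = √(0.4190·0.5810/238) = 0.03198; SE₂ = √(0.4830·0.5170/174) = 0.03788.
Independent samples: SE of the difference = √(SE₁² + SE₂²) = √(0.0010227204 + 0.0014348944) = 0.04957.
z* for 90% confidence is 1.645, so the margin of error is 1.645 × 0.04957 = 0.08154.
Point estimate p̂₁ − p̂₂ = 0.4190 − 0.4830 = -0.0640.
-0.0640 ± 0.08154 → (-0.146, 0.018).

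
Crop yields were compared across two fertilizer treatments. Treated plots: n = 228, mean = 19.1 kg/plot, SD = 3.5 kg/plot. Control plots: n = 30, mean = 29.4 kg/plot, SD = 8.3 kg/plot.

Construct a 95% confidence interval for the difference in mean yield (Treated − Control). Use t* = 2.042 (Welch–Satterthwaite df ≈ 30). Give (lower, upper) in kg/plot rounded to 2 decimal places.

SE₁ = s₁/√n₁ = 3.5/√228 = 0.2318; SE₂ = 8.3/√30 = 1.5154.
Independent samples, unequal variances: SE_diff = √(SE₁² + SE₂²) = √(0.05373124 + 2.29643716) = 1.5330.
t* = 2.042, so margin of error = 2.042 × 1.5330 = 3.1304.
Difference in means = 19.1 − 29.4 = -10.3000.
-10.3000 ± 3.1304 → (-13.43, -7.17).

(-13.43, -7.17)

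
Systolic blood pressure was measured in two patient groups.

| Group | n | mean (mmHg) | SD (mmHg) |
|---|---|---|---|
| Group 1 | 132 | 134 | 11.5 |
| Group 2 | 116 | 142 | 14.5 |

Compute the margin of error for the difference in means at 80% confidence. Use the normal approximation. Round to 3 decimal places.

Standard errors of each mean: 11.5/√132 = 1.0009 and 14.5/√116 = 1.3463.
SE(x̄₁ − x̄₂) = √(1.0009² + 1.3463²) = 1.6776 for independent samples with unequal variances.
With z* = 1.282, the margin is 1.282 × 1.6776 = 2.1507.

2.151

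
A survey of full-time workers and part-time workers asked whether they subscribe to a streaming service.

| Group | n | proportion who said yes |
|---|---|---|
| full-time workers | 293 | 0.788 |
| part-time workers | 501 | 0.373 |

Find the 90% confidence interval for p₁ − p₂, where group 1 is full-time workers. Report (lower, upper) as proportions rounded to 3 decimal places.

(0.362, 0.468)

Each SE is √(p̂(1−p̂)/n): √(0.7880·0.2120/293) = 0.02388 and √(0.3730·0.6270/501) = 0.02161.
SE(p̂₁ − p̂₂) = √(SE₁² + SE₂²) = √(0.0005702544 + 0.0004669921) = 0.03221, since the two samples are independent.
At 90% confidence z* = 1.645; margin = 1.645 × 0.03221 = 0.05299.
The difference is 0.7880 − 0.3730 = 0.4150, so the interval is 0.4150 ± 0.05299 = (0.362, 0.468).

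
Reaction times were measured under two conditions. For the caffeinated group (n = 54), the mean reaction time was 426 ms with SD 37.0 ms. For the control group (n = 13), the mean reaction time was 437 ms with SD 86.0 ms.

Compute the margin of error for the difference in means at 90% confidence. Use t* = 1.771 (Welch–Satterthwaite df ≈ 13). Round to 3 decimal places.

SE₁ = s₁/√n₁ = 37.0/√54 = 5.0351; SE₂ = 86.0/√13 = 23.8521.
Independent samples, unequal variances: SE_diff = √(SE₁² + SE₂²) = √(25.35223201 + 568.92267441) = 24.3778.
t* = 1.771, so margin of error = 1.771 × 24.3778 = 43.1731.

43.173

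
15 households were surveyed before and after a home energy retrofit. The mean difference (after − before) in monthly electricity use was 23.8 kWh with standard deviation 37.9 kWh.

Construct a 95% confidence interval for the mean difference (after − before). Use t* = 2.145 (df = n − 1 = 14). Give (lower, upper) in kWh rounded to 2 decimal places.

(2.81, 44.79)

Paired design: SE = s_d/√n = 37.9/√15 = 9.7857.
t* = 2.145; margin of error = 2.145 × 9.7857 = 20.9903.
23.8 ± 20.9903 → (2.81, 44.79).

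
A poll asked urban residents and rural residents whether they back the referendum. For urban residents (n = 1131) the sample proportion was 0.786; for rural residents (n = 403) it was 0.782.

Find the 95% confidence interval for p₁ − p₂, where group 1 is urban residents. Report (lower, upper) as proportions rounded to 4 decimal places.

The two standard errors are √(0.7860×0.2140/1131) = 0.01220 and √(0.7820×0.2180/403) = 0.02057.
Because the samples are independent, SE_diff = √(0.01220² + 0.02057²) = 0.02392.
Using z* = 1.960 for 95%, ME = 1.960 × 0.02392 = 0.04688.
p̂₁ − p̂₂ = 0.0040; interval 0.0040 ± 0.04688 gives (-0.0429, 0.0509).

(-0.0429, 0.0509)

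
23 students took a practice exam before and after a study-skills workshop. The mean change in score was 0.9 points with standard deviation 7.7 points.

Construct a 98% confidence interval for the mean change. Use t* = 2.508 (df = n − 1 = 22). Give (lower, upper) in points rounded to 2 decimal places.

(-3.13, 4.93)

This is a matched-pairs design, so SE = s_d/√n = 7.7/√23 = 1.6056.
Margin = 2.508 × 1.6056 = 4.0268; the interval is 0.9 ± 4.0268 = (-3.13, 4.93).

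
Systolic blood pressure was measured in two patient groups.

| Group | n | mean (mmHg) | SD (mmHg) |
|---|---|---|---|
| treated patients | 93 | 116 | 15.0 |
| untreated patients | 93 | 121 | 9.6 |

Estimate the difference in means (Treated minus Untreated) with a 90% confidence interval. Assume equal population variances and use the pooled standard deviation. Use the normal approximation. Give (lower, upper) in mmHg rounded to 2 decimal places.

(-8.04, -1.96)

Pooled variance s_p² = [92·15.0² + 92·9.6²] / (93+93−2) = 158.5800, so s_p = 12.5929.
SE_diff = s_p·√(1/n₁ + 1/n₂) = 12.5929·√(1/93 + 1/93) = 1.8467.
z* = 1.645; margin = 1.645 × 1.8467 = 3.0378.
Difference = 116 − 121 = -5.0000.
-5.0000 ± 3.0378 → (-8.04, -1.96).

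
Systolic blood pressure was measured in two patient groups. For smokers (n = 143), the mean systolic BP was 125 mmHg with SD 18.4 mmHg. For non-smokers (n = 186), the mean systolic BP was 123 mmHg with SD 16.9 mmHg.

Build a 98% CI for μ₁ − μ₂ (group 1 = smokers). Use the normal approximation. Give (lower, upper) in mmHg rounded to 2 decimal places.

Standard errors of each mean: 18.4/√143 = 1.5387 and 16.9/√186 = 1.2392.
SE(x̄₁ − x̄₂) = √(1.5387² + 1.2392²) = 1.9757 for independent samples with unequal variances.
With z* = 2.326, the margin is 2.326 × 1.9757 = 4.5955.
x̄₁ − x̄₂ = 125 − 123 = 2.0000; the interval is 2.0000 ± 4.5955 = (-2.60, 6.60).

(-2.60, 6.60)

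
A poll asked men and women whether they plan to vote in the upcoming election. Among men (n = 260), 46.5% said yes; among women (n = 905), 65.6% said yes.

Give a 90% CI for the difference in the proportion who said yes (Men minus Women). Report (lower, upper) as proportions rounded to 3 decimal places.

The two standard errors are √(0.4650×0.5350/260) = 0.03093 and √(0.6560×0.3440/905) = 0.01579.
Because the samples are independent, SE_diff = √(0.03093² + 0.01579²) = 0.03473.
Using z* = 1.645 for 90%, ME = 1.645 × 0.03473 = 0.05713.
p̂₁ − p̂₂ = -0.1910; interval -0.1910 ± 0.05713 gives (-0.248, -0.134).

(-0.248, -0.134)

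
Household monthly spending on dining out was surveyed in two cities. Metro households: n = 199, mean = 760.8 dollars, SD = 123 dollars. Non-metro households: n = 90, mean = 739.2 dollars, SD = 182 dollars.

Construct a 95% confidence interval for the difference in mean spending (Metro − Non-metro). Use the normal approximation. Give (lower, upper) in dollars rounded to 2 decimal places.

(-19.70, 62.90)

Standard errors of each mean: 123/√199 = 8.7192 and 182/√90 = 19.1845.
SE(x̄₁ − x̄₂) = √(8.7192² + 19.1845²) = 21.0730 for independent samples with unequal variances.
With z* = 1.960, the margin is 1.960 × 21.0730 = 41.3031.
x̄₁ − x̄₂ = 760.8 − 739.2 = 21.6000; the interval is 21.6000 ± 41.3031 = (-19.70, 62.90).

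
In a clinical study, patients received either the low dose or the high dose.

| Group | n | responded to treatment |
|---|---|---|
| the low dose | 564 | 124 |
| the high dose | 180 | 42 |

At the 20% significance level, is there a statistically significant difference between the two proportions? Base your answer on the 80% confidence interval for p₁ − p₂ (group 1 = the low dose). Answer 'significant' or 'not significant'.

Sample proportions: 124/564 = 0.2199, 42/180 = 0.2333.
Each SE is √(p̂(1−p̂)/n): √(0.2199·0.7801/564) = 0.01744 and √(0.2333·0.7667/180) = 0.03152.
SE(p̂₁ − p̂₂) = √(SE₁² + SE₂²) = √(0.0003041536 + 0.0009935104) = 0.03602, since the two samples are independent.
At 80% confidence z* = 1.282; margin = 1.282 × 0.03602 = 0.04618.
The difference is 0.2199 − 0.2333 = -0.0134, so the interval is -0.0134 ± 0.04618 = (-0.05958, 0.03278).
The interval (-0.05958, 0.03278) contains 0, so the difference is not significant.

not significant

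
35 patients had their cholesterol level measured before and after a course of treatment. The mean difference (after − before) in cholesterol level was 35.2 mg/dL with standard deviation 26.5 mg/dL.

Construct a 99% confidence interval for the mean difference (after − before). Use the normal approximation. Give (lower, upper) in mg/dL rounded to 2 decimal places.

(23.66, 46.74)

This is a matched-pairs design, so SE = s_d/√n = 26.5/√35 = 4.4793.
Margin = 2.576 × 4.4793 = 11.5387; the interval is 35.2 ± 11.5387 = (23.66, 46.74).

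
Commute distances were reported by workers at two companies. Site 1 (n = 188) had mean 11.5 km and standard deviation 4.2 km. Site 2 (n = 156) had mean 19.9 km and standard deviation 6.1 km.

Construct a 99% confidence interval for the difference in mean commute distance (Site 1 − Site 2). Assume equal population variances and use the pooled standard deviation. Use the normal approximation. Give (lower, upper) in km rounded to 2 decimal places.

Pooled variance s_p² = [187·4.2² + 155·6.1²] / (188+156−2) = 26.5094, so s_p = 5.1487.
SE_diff = s_p·√(1/n₁ + 1/n₂) = 5.1487·√(1/188 + 1/156) = 0.5576.
z* = 2.576; margin = 2.576 × 0.5576 = 1.4364.
Difference = 11.5 − 19.9 = -8.4000.
-8.4000 ± 1.4364 → (-9.84, -6.96).

(-9.84, -6.96)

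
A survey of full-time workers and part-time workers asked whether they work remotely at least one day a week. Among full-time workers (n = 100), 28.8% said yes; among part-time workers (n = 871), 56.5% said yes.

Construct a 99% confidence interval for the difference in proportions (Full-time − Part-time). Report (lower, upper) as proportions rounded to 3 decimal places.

(-0.401, -0.153)

SE₁ = √(p̂₁(1−p̂₁)/n₁) = √(0.2880·0.7120/100) = 0.04528; SE₂ = √(0.5650·0.4350/871) = 0.01680.
Independent samples: SE of the difference = √(SE₁² + SE₂²) = √(0.0020502784 + 0.00028224) = 0.04830.
z* for 99% confidence is 2.576, so the margin of error is 2.576 × 0.04830 = 0.12442.
Point estimate p̂₁ − p̂₂ = 0.2880 − 0.5650 = -0.2770.
-0.2770 ± 0.12442 → (-0.401, -0.153).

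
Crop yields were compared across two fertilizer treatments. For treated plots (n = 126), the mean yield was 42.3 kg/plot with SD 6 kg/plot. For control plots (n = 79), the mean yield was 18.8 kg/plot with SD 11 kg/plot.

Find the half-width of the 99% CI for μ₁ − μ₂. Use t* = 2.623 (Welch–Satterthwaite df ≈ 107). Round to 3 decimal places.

3.536

Standard errors of each mean: 6/√126 = 0.5345 and 11/√79 = 1.2376.
SE(x̄₁ − x̄₂) = √(0.5345² + 1.2376²) = 1.3481 for independent samples with unequal variances.
With t* = 2.623, the margin is 2.623 × 1.3481 = 3.5361.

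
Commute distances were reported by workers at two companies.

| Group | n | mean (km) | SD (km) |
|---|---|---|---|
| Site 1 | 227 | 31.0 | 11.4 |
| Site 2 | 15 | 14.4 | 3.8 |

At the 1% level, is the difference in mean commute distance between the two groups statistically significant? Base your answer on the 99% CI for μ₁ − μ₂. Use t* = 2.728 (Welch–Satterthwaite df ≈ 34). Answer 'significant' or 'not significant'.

significant

SE₁ = s₁/√n₁ = 11.4/√227 = 0.7566; SE₂ = 3.8/√15 = 0.9812.
Independent samples, unequal variances: SE_diff = √(SE₁² + SE₂²) = √(0.57244356 + 0.96275344) = 1.2390.
t* = 2.728, so margin of error = 2.728 × 1.2390 = 3.3800.
Difference in means = 31.0 − 14.4 = 16.6000.
16.6000 ± 3.3800 → (13.2200, 19.9800).
The interval (13.2200, 19.9800) does not contain 0, so the difference is significant.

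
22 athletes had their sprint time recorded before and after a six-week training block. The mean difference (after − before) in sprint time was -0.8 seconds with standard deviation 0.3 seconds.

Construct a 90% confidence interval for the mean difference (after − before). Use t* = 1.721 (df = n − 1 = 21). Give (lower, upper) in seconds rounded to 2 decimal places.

(-0.91, -0.69)

This is a matched-pairs design, so SE = s_d/√n = 0.3/√22 = 0.0640.
Margin = 1.721 × 0.0640 = 0.1101; the interval is -0.8 ± 0.1101 = (-0.91, -0.69).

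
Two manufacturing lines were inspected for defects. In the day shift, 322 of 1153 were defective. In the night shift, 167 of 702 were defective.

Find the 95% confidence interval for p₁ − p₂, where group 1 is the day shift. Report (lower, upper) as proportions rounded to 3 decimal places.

(0.001, 0.082)

p̂₁ = 322/1153 = 0.2793 and p̂₂ = 167/702 = 0.2379.
SE₁ = √(p̂₁(1−p̂₁)/n₁) = √(0.2793·0.7207/1153) = 0.01321; SE₂ = √(0.2379·0.7621/702) = 0.01607.
Independent samples: SE of the difference = √(SE₁² + SE₂²) = √(0.0001745041 + 0.0002582449) = 0.02080.
z* for 95% confidence is 1.960, so the margin of error is 1.960 × 0.02080 = 0.04077.
Point estimate p̂₁ − p̂₂ = 0.2793 − 0.2379 = 0.0414.
0.0414 ± 0.04077 → (0.001, 0.082).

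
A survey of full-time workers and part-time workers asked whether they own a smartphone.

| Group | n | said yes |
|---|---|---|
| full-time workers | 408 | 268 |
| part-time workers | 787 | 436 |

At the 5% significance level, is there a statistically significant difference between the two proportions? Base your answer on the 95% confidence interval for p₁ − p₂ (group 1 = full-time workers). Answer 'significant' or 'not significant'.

significant

Sample proportions: 268/408 = 0.6569, 436/787 = 0.5540.
Each SE is √(p̂(1−p̂)/n): √(0.6569·0.3431/408) = 0.02350 and √(0.5540·0.4460/787) = 0.01772.
SE(p̂₁ − p̂₂) = √(SE₁² + SE₂²) = √(0.00055225 + 0.0003139984) = 0.02943, since the two samples are independent.
At 95% confidence z* = 1.960; margin = 1.960 × 0.02943 = 0.05768.
The difference is 0.6569 − 0.5540 = 0.1029, so the interval is 0.1029 ± 0.05768 = (0.04522, 0.16058).
The interval (0.04522, 0.16058) does not contain 0, so the difference is significant.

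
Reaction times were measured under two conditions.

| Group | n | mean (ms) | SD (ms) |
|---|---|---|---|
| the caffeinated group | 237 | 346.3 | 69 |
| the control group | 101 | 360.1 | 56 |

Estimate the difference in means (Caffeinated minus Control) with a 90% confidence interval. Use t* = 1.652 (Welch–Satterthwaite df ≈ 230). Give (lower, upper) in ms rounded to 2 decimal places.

Standard errors of each mean: 69/√237 = 4.4820 and 56/√101 = 5.5722.
SE(x̄₁ − x̄₂) = √(4.4820² + 5.5722²) = 7.1511 for independent samples with unequal variances.
With t* = 1.652, the margin is 1.652 × 7.1511 = 11.8136.
x̄₁ − x̄₂ = 346.3 − 360.1 = -13.8000; the interval is -13.8000 ± 11.8136 = (-25.61, -1.99).

(-25.61, -1.99)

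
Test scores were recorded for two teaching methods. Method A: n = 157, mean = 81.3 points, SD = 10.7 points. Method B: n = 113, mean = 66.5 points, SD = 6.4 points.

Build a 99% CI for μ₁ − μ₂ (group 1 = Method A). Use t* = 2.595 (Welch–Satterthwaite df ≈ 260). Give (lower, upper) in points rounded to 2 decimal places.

Standard errors of each mean: 10.7/√157 = 0.8540 and 6.4/√113 = 0.6021.
SE(x̄₁ − x̄₂) = √(0.8540² + 0.6021²) = 1.0449 for independent samples with unequal variances.
With t* = 2.595, the margin is 2.595 × 1.0449 = 2.7115.
x̄₁ − x̄₂ = 81.3 − 66.5 = 14.8000; the interval is 14.8000 ± 2.7115 = (12.09, 17.51).

(12.09, 17.51)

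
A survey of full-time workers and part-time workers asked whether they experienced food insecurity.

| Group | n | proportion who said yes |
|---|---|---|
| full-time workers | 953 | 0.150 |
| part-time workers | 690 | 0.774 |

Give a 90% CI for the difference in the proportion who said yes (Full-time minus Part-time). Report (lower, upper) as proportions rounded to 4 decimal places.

Each SE is √(p̂(1−p̂)/n): √(0.1500·0.8500/953) = 0.01157 and √(0.7740·0.2260/690) = 0.01592.
SE(p̂₁ − p̂₂) = √(SE₁² + SE₂²) = √(0.0001338649 + 0.0002534464) = 0.01968, since the two samples are independent.
At 90% confidence z* = 1.645; margin = 1.645 × 0.01968 = 0.03237.
The difference is 0.1500 − 0.7740 = -0.6240, so the interval is -0.6240 ± 0.03237 = (-0.6564, -0.5916).

(-0.6564, -0.5916)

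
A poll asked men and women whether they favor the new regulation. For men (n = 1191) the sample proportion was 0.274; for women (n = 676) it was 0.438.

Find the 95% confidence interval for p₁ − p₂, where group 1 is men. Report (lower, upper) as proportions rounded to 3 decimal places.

Each SE is √(p̂(1−p̂)/n): √(0.2740·0.7260/1191) = 0.01292 and √(0.4380·0.5620/676) = 0.01908.
SE(p̂₁ − p̂₂) = √(SE₁² + SE₂²) = √(0.0001669264 + 0.0003640464) = 0.02304, since the two samples are independent.
At 95% confidence z* = 1.960; margin = 1.960 × 0.02304 = 0.04516.
The difference is 0.2740 − 0.4380 = -0.1640, so the interval is -0.1640 ± 0.04516 = (-0.209, -0.119).

(-0.209, -0.119)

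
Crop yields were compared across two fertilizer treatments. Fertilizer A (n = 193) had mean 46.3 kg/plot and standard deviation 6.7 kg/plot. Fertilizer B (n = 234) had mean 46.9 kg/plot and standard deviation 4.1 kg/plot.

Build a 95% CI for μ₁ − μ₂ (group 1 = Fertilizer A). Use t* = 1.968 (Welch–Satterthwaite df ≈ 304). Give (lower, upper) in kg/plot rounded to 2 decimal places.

(-1.69, 0.49)

Standard errors of each mean: 6.7/√193 = 0.4823 and 4.1/√234 = 0.2680.
SE(x̄₁ − x̄₂) = √(0.4823² + 0.2680²) = 0.5518 for independent samples with unequal variances.
With t* = 1.968, the margin is 1.968 × 0.5518 = 1.0859.
x̄₁ − x̄₂ = 46.3 − 46.9 = -0.6000; the interval is -0.6000 ± 1.0859 = (-1.69, 0.49).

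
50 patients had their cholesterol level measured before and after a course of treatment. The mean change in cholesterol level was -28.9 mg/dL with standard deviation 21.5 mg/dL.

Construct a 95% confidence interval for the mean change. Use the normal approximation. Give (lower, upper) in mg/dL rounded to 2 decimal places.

(-34.86, -22.94)

Paired design: SE = s_d/√n = 21.5/√50 = 3.0406.
z* = 1.960; margin of error = 1.960 × 3.0406 = 5.9596.
-28.9 ± 5.9596 → (-34.86, -22.94).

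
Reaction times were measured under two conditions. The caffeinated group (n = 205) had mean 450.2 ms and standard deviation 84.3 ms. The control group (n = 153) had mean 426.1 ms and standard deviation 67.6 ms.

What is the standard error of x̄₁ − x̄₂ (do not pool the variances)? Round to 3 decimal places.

8.033

Standard errors of each mean: 84.3/√205 = 5.8878 and 67.6/√153 = 5.4651.
SE(x̄₁ − x̄₂) = √(5.8878² + 5.4651²) = 8.0333 for independent samples with unequal variances.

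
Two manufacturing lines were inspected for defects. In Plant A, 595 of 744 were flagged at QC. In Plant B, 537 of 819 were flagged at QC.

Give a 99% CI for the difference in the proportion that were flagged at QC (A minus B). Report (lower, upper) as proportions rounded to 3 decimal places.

(0.087, 0.201)

Sample proportions: 595/744 = 0.7997, 537/819 = 0.6557.
Each SE is √(p̂(1−p̂)/n): √(0.7997·0.2003/744) = 0.01467 and √(0.6557·0.3443/819) = 0.01660.
SE(p̂₁ − p̂₂) = √(SE₁² + SE₂²) = √(0.0002152089 + 0.00027556) = 0.02215, since the two samples are independent.
At 99% confidence z* = 2.576; margin = 2.576 × 0.02215 = 0.05706.
The difference is 0.7997 − 0.6557 = 0.1440, so the interval is 0.1440 ± 0.05706 = (0.087, 0.201).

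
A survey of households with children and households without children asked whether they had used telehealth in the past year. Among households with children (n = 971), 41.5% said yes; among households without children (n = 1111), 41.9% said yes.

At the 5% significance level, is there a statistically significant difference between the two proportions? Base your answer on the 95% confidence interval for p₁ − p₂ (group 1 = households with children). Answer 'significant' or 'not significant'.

not significant

SE₁ = √(p̂₁(1−p̂₁)/n₁) = √(0.4150·0.5850/971) = 0.01581; SE₂ = √(0.4190·0.5810/1111) = 0.01480.
Independent samples: SE of the difference = √(SE₁² + SE₂²) = √(0.0002499561 + 0.00021904) = 0.02166.
z* for 95% confidence is 1.960, so the margin of error is 1.960 × 0.02166 = 0.04245.
Point estimate p̂₁ − p̂₂ = 0.4150 − 0.4190 = -0.0040.
-0.0040 ± 0.04245 → (-0.04645, 0.03845).
The interval (-0.04645, 0.03845) contains 0, so the difference is not significant.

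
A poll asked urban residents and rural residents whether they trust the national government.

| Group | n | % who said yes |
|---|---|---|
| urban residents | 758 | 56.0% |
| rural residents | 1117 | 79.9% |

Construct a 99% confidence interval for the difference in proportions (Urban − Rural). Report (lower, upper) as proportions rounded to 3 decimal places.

(-0.295, -0.183)

SE₁ = √(p̂₁(1−p̂₁)/n₁) = √(0.5600·0.4400/758) = 0.01803; SE₂ = √(0.7990·0.2010/1117) = 0.01199.
Independent samples: SE of the difference = √(SE₁² + SE₂²) = √(0.0003250809 + 0.0001437601) = 0.02165.
z* for 99% confidence is 2.576, so the margin of error is 2.576 × 0.02165 = 0.05577.
Point estimate p̂₁ − p̂₂ = 0.5600 − 0.7990 = -0.2390.
-0.2390 ± 0.05577 → (-0.295, -0.183).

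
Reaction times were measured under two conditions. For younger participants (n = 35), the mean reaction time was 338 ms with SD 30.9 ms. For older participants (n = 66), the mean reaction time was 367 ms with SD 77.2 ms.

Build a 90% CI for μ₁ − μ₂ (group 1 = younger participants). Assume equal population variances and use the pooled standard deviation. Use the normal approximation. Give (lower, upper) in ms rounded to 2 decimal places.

(-51.40, -6.60)

s_p = √[((n₁−1)s₁² + (n₂−1)s₂²)/(n₁+n₂−2)] = √[(34·30.9² + 65·77.2²)/99] = 65.1225.
SE = 65.1225·√(1/35 + 1/66) = 13.6171.
With z* = 1.645, margin = 1.645 × 13.6171 = 22.4001.
x̄₁ − x̄₂ = 338 − 367 = -29.0000; interval -29.0000 ± 22.4001 = (-51.40, -6.60).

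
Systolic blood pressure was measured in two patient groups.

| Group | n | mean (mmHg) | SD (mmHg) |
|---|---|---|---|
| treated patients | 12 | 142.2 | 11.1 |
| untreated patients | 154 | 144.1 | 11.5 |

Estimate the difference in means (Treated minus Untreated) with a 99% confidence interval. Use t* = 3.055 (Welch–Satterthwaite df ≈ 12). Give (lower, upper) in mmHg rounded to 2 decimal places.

(-12.09, 8.29)

SE₁ = s₁/√n₁ = 11.1/√12 = 3.2043; SE₂ = 11.5/√154 = 0.9267.
Independent samples, unequal variances: SE_diff = √(SE₁² + SE₂²) = √(10.26753849 + 0.85877289) = 3.3356.
t* = 3.055, so margin of error = 3.055 × 3.3356 = 10.1903.
Difference in means = 142.2 − 144.1 = -1.9000.
-1.9000 ± 10.1903 → (-12.09, 8.29).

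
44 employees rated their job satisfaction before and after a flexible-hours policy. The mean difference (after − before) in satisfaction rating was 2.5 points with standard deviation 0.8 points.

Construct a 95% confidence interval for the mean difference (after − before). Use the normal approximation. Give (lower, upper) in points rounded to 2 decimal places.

(2.26, 2.74)

Paired design: SE = s_d/√n = 0.8/√44 = 0.1206.
z* = 1.960; margin of error = 1.960 × 0.1206 = 0.2364.
2.5 ± 0.2364 → (2.26, 2.74).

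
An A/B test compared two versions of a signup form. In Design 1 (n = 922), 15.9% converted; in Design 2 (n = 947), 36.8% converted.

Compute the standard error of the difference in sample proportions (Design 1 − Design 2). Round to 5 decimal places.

0.01976

SE₁ = √(p̂₁(1−p̂₁)/n₁) = √(0.1590·0.8410/922) = 0.01204; SE₂ = √(0.3680·0.6320/947) = 0.01567.
Independent samples: SE of the difference = √(SE₁² + SE₂²) = √(0.0001449616 + 0.0002455489) = 0.01976.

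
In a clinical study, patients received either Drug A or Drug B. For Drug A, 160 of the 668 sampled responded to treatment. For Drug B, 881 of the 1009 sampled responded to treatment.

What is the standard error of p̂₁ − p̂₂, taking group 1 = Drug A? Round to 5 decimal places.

Sample proportions: 160/668 = 0.2395, 881/1009 = 0.8731.
Each SE is √(p̂(1−p̂)/n): √(0.2395·0.7605/668) = 0.01651 and √(0.8731·0.1269/1009) = 0.01048.
SE(p̂₁ − p̂₂) = √(SE₁² + SE₂²) = √(0.0002725801 + 0.0001098304) = 0.01956, since the two samples are independent.

0.01956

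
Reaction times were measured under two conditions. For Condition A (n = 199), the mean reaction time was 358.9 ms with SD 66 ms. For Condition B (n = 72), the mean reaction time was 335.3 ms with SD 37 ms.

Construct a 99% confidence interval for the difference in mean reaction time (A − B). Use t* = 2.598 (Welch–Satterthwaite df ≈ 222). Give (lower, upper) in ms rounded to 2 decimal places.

Per-group SEs: s₁/√n₁ = 66/√199 = 4.6786, s₂/√n₂ = 37/√72 = 4.3605.
Unpooled SE of the difference: √(21.88929796 + 19.01396025) = 6.3956.
Margin of error = t* · SE = 2.598 × 6.3956 = 16.6158.
x̄₁ − x̄₂ = 358.9 − 335.3 = 23.6000.
CI: 23.6000 ± 16.6158 = (6.98, 40.22).

(6.98, 40.22)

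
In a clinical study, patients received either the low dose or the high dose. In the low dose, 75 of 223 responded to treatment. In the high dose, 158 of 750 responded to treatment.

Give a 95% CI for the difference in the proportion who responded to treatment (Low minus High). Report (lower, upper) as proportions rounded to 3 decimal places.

(0.057, 0.194)

p̂₁ = 75/223 = 0.3363 and p̂₂ = 158/750 = 0.2107.
SE₁ = √(p̂₁(1−p̂₁)/n₁) = √(0.3363·0.6637/223) = 0.03164; SE₂ = √(0.2107·0.7893/750) = 0.01489.
Independent samples: SE of the difference = √(SE₁² + SE₂²) = √(0.0010010896 + 0.0002217121) = 0.03497.
z* for 95% confidence is 1.960, so the margin of error is 1.960 × 0.03497 = 0.06854.
Point estimate p̂₁ − p̂₂ = 0.3363 − 0.2107 = 0.1256.
0.1256 ± 0.06854 → (0.057, 0.194).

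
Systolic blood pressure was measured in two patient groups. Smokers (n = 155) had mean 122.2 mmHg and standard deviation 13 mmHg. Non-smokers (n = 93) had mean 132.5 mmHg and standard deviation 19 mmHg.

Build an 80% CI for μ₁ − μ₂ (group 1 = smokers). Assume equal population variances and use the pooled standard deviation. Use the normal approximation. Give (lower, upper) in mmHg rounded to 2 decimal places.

(-12.91, -7.69)

s_p = √[((n₁−1)s₁² + (n₂−1)s₂²)/(n₁+n₂−2)] = √[(154·13² + 92·19²)/246] = 15.5179.
SE = 15.5179·√(1/155 + 1/93) = 2.0354.
With z* = 1.282, margin = 1.282 × 2.0354 = 2.6094.
x̄₁ − x̄₂ = 122.2 − 132.5 = -10.3000; interval -10.3000 ± 2.6094 = (-12.91, -7.69).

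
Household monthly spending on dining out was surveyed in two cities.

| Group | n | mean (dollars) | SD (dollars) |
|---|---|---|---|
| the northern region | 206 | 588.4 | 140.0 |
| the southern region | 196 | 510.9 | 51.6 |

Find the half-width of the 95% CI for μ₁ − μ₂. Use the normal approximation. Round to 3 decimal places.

20.438

Per-group SEs: s₁/√n₁ = 140.0/√206 = 9.7543, s₂/√n₂ = 51.6/√196 = 3.6857.
Unpooled SE of the difference: √(95.14636849 + 13.58438449) = 10.4274.
Margin of error = z* · SE = 1.960 × 10.4274 = 20.4377.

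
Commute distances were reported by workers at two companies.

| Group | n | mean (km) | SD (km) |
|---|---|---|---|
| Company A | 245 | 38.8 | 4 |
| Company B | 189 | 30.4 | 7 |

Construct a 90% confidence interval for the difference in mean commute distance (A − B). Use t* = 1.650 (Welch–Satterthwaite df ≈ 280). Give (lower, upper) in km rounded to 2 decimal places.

Per-group SEs: s₁/√n₁ = 4/√245 = 0.2556, s₂/√n₂ = 7/√189 = 0.5092.
Unpooled SE of the difference: √(0.06533136 + 0.25928464) = 0.5698.
Margin of error = t* · SE = 1.650 × 0.5698 = 0.9402.
x̄₁ − x̄₂ = 38.8 − 30.4 = 8.4000.
CI: 8.4000 ± 0.9402 = (7.46, 9.34).

(7.46, 9.34)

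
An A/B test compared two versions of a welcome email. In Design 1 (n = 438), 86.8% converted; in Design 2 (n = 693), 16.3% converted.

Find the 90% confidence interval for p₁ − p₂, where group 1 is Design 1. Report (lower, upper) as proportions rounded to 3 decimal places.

Each SE is √(p̂(1−p̂)/n): √(0.8680·0.1320/438) = 0.01617 and √(0.1630·0.8370/693) = 0.01403.
SE(p̂₁ − p̂₂) = √(SE₁² + SE₂²) = √(0.0002614689 + 0.0001968409) = 0.02141, since the two samples are independent.
At 90% confidence z* = 1.645; margin = 1.645 × 0.02141 = 0.03522.
The difference is 0.8680 − 0.1630 = 0.7050, so the interval is 0.7050 ± 0.03522 = (0.670, 0.740).

(0.670, 0.740)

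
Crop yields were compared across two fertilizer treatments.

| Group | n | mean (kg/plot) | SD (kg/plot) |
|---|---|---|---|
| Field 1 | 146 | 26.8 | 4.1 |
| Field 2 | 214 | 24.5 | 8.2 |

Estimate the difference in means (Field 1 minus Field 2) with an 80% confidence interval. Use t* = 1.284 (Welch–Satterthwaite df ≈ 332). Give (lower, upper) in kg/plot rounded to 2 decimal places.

(1.46, 3.14)

Per-group SEs: s₁/√n₁ = 4.1/√146 = 0.3393, s₂/√n₂ = 8.2/√214 = 0.5605.
Unpooled SE of the difference: √(0.11512449 + 0.31416025) = 0.6552.
Margin of error = t* · SE = 1.284 × 0.6552 = 0.8413.
x̄₁ − x̄₂ = 26.8 − 24.5 = 2.3000.
CI: 2.3000 ± 0.8413 = (1.46, 3.14).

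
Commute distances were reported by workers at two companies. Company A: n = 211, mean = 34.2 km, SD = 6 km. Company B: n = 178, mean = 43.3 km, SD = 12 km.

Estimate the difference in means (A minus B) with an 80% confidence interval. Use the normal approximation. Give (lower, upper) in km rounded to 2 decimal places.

Standard errors of each mean: 6/√211 = 0.4131 and 12/√178 = 0.8994.
SE(x̄₁ − x̄₂) = √(0.4131² + 0.8994²) = 0.9897 for independent samples with unequal variances.
With z* = 1.282, the margin is 1.282 × 0.9897 = 1.2688.
x̄₁ − x̄₂ = 34.2 − 43.3 = -9.1000; the interval is -9.1000 ± 1.2688 = (-10.37, -7.83).

(-10.37, -7.83)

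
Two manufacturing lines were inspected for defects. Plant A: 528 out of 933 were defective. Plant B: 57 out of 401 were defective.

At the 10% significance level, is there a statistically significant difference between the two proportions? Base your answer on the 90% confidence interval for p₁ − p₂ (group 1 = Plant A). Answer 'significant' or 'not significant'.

p̂₁ = 528/933 = 0.5659 and p̂₂ = 57/401 = 0.1421.
SE₁ = √(p̂₁(1−p̂₁)/n₁) = √(0.5659·0.4341/933) = 0.01623; SE₂ = √(0.1421·0.8579/401) = 0.01744.
Independent samples: SE of the difference = √(SE₁² + SE₂²) = √(0.0002634129 + 0.0003041536) = 0.02382.
z* for 90% confidence is 1.645, so the margin of error is 1.645 × 0.02382 = 0.03918.
Point estimate p̂₁ − p̂₂ = 0.5659 − 0.1421 = 0.4238.
0.4238 ± 0.03918 → (0.38462, 0.46298).
The interval (0.38462, 0.46298) does not contain 0, so the difference is significant.

significant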